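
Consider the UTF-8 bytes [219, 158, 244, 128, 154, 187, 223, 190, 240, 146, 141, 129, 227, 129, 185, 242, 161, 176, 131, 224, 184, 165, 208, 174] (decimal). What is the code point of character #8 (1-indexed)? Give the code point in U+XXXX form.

U+042E

Offset 0: leading byte 0xDB = 11011011 → 2-byte char #1 = DB 9E.
Offset 2: leading byte 0xF4 = 11110100 → 4-byte char #2 = F4 80 9A BB.
Offset 6: leading byte 0xDF = 11011111 → 2-byte char #3 = DF BE.
Offset 8: leading byte 0xF0 = 11110000 → 4-byte char #4 = F0 92 8D 81.
Offset 12: leading byte 0xE3 = 11100011 → 3-byte char #5 = E3 81 B9.
Offset 15: leading byte 0xF2 = 11110010 → 4-byte char #6 = F2 A1 B0 83.
Offset 19: leading byte 0xE0 = 11100000 → 3-byte char #7 = E0 B8 A5.
Offset 22: leading byte 0xD0 = 11010000 → 2-byte char #8 = D0 AE.
Leading byte 0xD0 = 11010000 matches 110xxxxx → 2-byte sequence.
Byte 1: 0xD0 = 11010000, payload 10000 (5 bits).
Byte 2: 0xAE = 10101110 (10xxxxxx ✓), payload 101110.
Concatenate: 10000101110 = 0x42E (11 bits → U+042E).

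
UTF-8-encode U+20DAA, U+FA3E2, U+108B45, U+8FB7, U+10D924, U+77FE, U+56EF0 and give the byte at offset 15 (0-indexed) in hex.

U+20DAA → 4-byte form F0 A0 B6 AA at offsets 0–3.
U+FA3E2 → 4-byte form F3 BA 8F A2 at offsets 4–7.
U+108B45 → 4-byte form F4 88 AD 85 at offsets 8–11.
U+8FB7 → 3-byte form E8 BE B7 at offsets 12–14.
U+10D924 → 4-byte form F4 8D A4 A4 at offsets 15–18.
Offset 15 falls in char 5's range; it's byte 1 of F4 8D A4 A4 = 0xF4.

0xF4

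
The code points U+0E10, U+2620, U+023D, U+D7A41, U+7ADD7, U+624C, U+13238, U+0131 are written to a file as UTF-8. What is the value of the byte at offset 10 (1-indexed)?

1-indexed offset 10 is 0-indexed offset 9.
U+0E10 → 3-byte form E0 B8 90 at offsets 0–2.
U+2620 → 3-byte form E2 98 A0 at offsets 3–5.
U+023D → 2-byte form C8 BD at offsets 6–7.
U+D7A41 → 4-byte form F3 97 A9 81 at offsets 8–11.
Offset 9 falls in char 4's range; it's byte 2 of F3 97 A9 81 = 0x97.

0x97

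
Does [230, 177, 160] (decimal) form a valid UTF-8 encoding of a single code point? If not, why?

valid

Leading byte 0xE6 = 11100110 → 3-byte form.
Continuation bytes 0xB1=10110001, 0xA0=10100000 all match 10xxxxxx.
Decoded value 0x6C60 is ≥ 0x800 (shortest form) and not a surrogate.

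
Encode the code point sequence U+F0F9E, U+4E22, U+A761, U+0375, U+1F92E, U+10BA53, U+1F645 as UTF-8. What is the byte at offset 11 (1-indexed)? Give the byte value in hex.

0xCD

1-indexed offset 11 is 0-indexed offset 10.
U+F0F9E → 4-byte form F3 B0 BE 9E at offsets 0–3.
U+4E22 → 3-byte form E4 B8 A2 at offsets 4–6.
U+A761 → 3-byte form EA 9D A1 at offsets 7–9.
U+0375 → 2-byte form CD B5 at offsets 10–11.
Offset 10 falls in char 4's range; it's byte 1 of CD B5 = 0xCD.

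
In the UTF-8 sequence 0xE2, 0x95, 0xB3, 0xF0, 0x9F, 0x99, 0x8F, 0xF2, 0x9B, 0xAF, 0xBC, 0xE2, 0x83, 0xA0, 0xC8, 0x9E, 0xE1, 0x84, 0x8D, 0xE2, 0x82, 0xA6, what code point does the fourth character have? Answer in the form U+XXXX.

Offset 0: leading byte 0xE2 = 11100010 → 3-byte char #1 = E2 95 B3.
Offset 3: leading byte 0xF0 = 11110000 → 4-byte char #2 = F0 9F 99 8F.
Offset 7: leading byte 0xF2 = 11110010 → 4-byte char #3 = F2 9B AF BC.
Offset 11: leading byte 0xE2 = 11100010 → 3-byte char #4 = E2 83 A0.
Leading byte 0xE2 = 11100010 matches 1110xxxx → 3-byte sequence.
Byte 1: 0xE2 = 11100010, payload 0010 (4 bits).
Byte 2: 0x83 = 10000011 (10xxxxxx ✓), payload 000011.
Byte 3: 0xA0 = 10100000 (10xxxxxx ✓), payload 100000.
Concatenate: 0010000011100000 = 0x20E0 (16 bits → U+20E0).

U+20E0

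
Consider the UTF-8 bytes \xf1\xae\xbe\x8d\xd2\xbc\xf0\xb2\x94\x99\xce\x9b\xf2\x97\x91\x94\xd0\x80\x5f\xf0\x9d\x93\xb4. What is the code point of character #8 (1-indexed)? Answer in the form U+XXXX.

Offset 0: leading byte 0xF1 = 11110001 → 4-byte char #1 = F1 AE BE 8D.
Offset 4: leading byte 0xD2 = 11010010 → 2-byte char #2 = D2 BC.
Offset 6: leading byte 0xF0 = 11110000 → 4-byte char #3 = F0 B2 94 99.
Offset 10: leading byte 0xCE = 11001110 → 2-byte char #4 = CE 9B.
Offset 12: leading byte 0xF2 = 11110010 → 4-byte char #5 = F2 97 91 94.
Offset 16: leading byte 0xD0 = 11010000 → 2-byte char #6 = D0 80.
Offset 18: leading byte 0x5F = 01011111 → 1-byte char #7 = 5F.
Offset 19: leading byte 0xF0 = 11110000 → 4-byte char #8 = F0 9D 93 B4.
Leading byte 0xF0 = 11110000 matches 11110xxx → 4-byte sequence.
Byte 1: 0xF0 = 11110000, payload 000 (3 bits).
Byte 2: 0x9D = 10011101 (10xxxxxx ✓), payload 011101.
Byte 3: 0x93 = 10010011 (10xxxxxx ✓), payload 010011.
Byte 4: 0xB4 = 10110100 (10xxxxxx ✓), payload 110100.
Concatenate: 000011101010011110100 = 0x1D4F4 (21 bits → U+1D4F4).

U+1D4F4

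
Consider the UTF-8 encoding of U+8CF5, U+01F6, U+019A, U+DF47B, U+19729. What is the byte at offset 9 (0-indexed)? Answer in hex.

0x91

U+8CF5 → 3-byte form E8 B3 B5 at offsets 0–2.
U+01F6 → 2-byte form C7 B6 at offsets 3–4.
U+019A → 2-byte form C6 9A at offsets 5–6.
U+DF47B → 4-byte form F3 9F 91 BB at offsets 7–10.
Offset 9 falls in char 4's range; it's byte 3 of F3 9F 91 BB = 0x91.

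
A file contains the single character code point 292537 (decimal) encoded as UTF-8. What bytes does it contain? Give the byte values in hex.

U+476B9 = 0x476B9 = 292537 decimal. In range U+10000–U+10FFFF → 4-byte form: 11110xxx 10xxxxxx 10xxxxxx 10xxxxxx.
Binary (21 bits): 001000111011010111001.
Split 3+6+6+6: 001 | 000111 | 011010 | 111001.
Byte 1: 11110001 = 0xF1.
Byte 2: 10000111 = 0x87.
Byte 3: 10011010 = 0x9A.
Byte 4: 10111001 = 0xB9.

F1 87 9A B9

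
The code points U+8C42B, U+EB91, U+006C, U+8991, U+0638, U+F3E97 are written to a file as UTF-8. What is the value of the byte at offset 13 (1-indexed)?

1-indexed offset 13 is 0-indexed offset 12.
U+8C42B → 4-byte form F2 8C 90 AB at offsets 0–3.
U+EB91 → 3-byte form EE AE 91 at offsets 4–6.
U+006C → 1-byte form 6C at offsets 7–7.
U+8991 → 3-byte form E8 A6 91 at offsets 8–10.
U+0638 → 2-byte form D8 B8 at offsets 11–12.
Offset 12 falls in char 5's range; it's byte 2 of D8 B8 = 0xB8.

0xB8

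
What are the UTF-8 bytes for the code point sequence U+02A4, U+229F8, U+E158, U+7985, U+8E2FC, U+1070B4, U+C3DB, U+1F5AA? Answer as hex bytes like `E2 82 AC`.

CA A4 F0 A2 A7 B8 EE 85 98 E7 A6 85 F2 8E 8B BC F4 87 82 B4 EC 8F 9B F0 9F 96 AA

U+02A4: 2-byte form → CA A4.
U+229F8: 4-byte form → F0 A2 A7 B8.
U+E158: 3-byte form → EE 85 98.
U+7985: 3-byte form → E7 A6 85.
U+8E2FC: 4-byte form → F2 8E 8B BC.
U+1070B4: 4-byte form → F4 87 82 B4.
U+C3DB: 3-byte form → EC 8F 9B.
U+1F5AA: 4-byte form → F0 9F 96 AA.
Concatenated (27 bytes): CA A4 F0 A2 A7 B8 EE 85 98 E7 A6 85 F2 8E 8B BC F4 87 82 B4 EC 8F 9B F0 9F 96 AA.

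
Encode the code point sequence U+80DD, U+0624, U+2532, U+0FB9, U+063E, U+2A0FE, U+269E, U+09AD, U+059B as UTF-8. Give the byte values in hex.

U+80DD: 3-byte form → E8 83 9D.
U+0624: 2-byte form → D8 A4.
U+2532: 3-byte form → E2 94 B2.
U+0FB9: 3-byte form → E0 BE B9.
U+063E: 2-byte form → D8 BE.
U+2A0FE: 4-byte form → F0 AA 83 BE.
U+269E: 3-byte form → E2 9A 9E.
U+09AD: 3-byte form → E0 A6 AD.
U+059B: 2-byte form → D6 9B.
Concatenated (25 bytes): E8 83 9D D8 A4 E2 94 B2 E0 BE B9 D8 BE F0 AA 83 BE E2 9A 9E E0 A6 AD D6 9B.

E8 83 9D D8 A4 E2 94 B2 E0 BE B9 D8 BE F0 AA 83 BE E2 9A 9E E0 A6 AD D6 9B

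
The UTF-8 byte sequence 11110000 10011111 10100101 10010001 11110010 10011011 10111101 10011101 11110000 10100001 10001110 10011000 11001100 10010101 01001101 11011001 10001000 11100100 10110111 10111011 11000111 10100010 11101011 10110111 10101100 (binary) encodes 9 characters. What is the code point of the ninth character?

Offset 0: leading byte 0xF0 = 11110000 → 4-byte char #1 = F0 9F A5 91.
Offset 4: leading byte 0xF2 = 11110010 → 4-byte char #2 = F2 9B BD 9D.
Offset 8: leading byte 0xF0 = 11110000 → 4-byte char #3 = F0 A1 8E 98.
Offset 12: leading byte 0xCC = 11001100 → 2-byte char #4 = CC 95.
Offset 14: leading byte 0x4D = 01001101 → 1-byte char #5 = 4D.
Offset 15: leading byte 0xD9 = 11011001 → 2-byte char #6 = D9 88.
Offset 17: leading byte 0xE4 = 11100100 → 3-byte char #7 = E4 B7 BB.
Offset 20: leading byte 0xC7 = 11000111 → 2-byte char #8 = C7 A2.
Offset 22: leading byte 0xEB = 11101011 → 3-byte char #9 = EB B7 AC.
Leading byte 0xEB = 11101011 matches 1110xxxx → 3-byte sequence.
Byte 1: 0xEB = 11101011, payload 1011 (4 bits).
Byte 2: 0xB7 = 10110111 (10xxxxxx ✓), payload 110111.
Byte 3: 0xAC = 10101100 (10xxxxxx ✓), payload 101100.
Concatenate: 1011110111101100 = 0xBDEC (16 bits → U+BDEC).

U+BDEC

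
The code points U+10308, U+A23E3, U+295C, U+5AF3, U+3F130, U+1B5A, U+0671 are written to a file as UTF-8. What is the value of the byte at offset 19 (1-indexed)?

0xE1

1-indexed offset 19 is 0-indexed offset 18.
U+10308 → 4-byte form F0 90 8C 88 at offsets 0–3.
U+A23E3 → 4-byte form F2 A2 8F A3 at offsets 4–7.
U+295C → 3-byte form E2 A5 9C at offsets 8–10.
U+5AF3 → 3-byte form E5 AB B3 at offsets 11–13.
U+3F130 → 4-byte form F0 BF 84 B0 at offsets 14–17.
U+1B5A → 3-byte form E1 AD 9A at offsets 18–20.
Offset 18 falls in char 6's range; it's byte 1 of E1 AD 9A = 0xE1.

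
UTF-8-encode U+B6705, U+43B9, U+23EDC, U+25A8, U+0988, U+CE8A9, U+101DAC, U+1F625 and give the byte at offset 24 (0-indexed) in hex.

U+B6705 → 4-byte form F2 B6 9C 85 at offsets 0–3.
U+43B9 → 3-byte form E4 8E B9 at offsets 4–6.
U+23EDC → 4-byte form F0 A3 BB 9C at offsets 7–10.
U+25A8 → 3-byte form E2 96 A8 at offsets 11–13.
U+0988 → 3-byte form E0 A6 88 at offsets 14–16.
U+CE8A9 → 4-byte form F3 8E A2 A9 at offsets 17–20.
U+101DAC → 4-byte form F4 81 B6 AC at offsets 21–24.
Offset 24 falls in char 7's range; it's byte 4 of F4 81 B6 AC = 0xAC.

0xAC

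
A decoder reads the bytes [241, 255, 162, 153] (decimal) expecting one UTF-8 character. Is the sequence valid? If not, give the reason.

invalid (non-continuation byte where continuation expected)

Leading byte 0xF1 = 11110001 → 4-byte form.
Byte 2 is 0xFF = 11111111, which is not 10xxxxxx — expected a continuation byte.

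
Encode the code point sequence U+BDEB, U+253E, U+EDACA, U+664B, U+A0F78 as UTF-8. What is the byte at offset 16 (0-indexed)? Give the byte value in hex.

U+BDEB → 3-byte form EB B7 AB at offsets 0–2.
U+253E → 3-byte form E2 94 BE at offsets 3–5.
U+EDACA → 4-byte form F3 AD AB 8A at offsets 6–9.
U+664B → 3-byte form E6 99 8B at offsets 10–12.
U+A0F78 → 4-byte form F2 A0 BD B8 at offsets 13–16.
Offset 16 falls in char 5's range; it's byte 4 of F2 A0 BD B8 = 0xB8.

0xB8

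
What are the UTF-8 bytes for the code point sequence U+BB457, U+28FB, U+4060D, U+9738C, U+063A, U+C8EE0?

F2 BB 91 97 E2 A3 BB F1 80 98 8D F2 97 8E 8C D8 BA F3 88 BB A0

U+BB457: 4-byte form → F2 BB 91 97.
U+28FB: 3-byte form → E2 A3 BB.
U+4060D: 4-byte form → F1 80 98 8D.
U+9738C: 4-byte form → F2 97 8E 8C.
U+063A: 2-byte form → D8 BA.
U+C8EE0: 4-byte form → F3 88 BB A0.
Concatenated (21 bytes): F2 BB 91 97 E2 A3 BB F1 80 98 8D F2 97 8E 8C D8 BA F3 88 BB A0.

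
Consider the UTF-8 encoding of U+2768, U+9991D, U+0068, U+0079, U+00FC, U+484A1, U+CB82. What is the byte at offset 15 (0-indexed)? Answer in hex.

0xEC

U+2768 → 3-byte form E2 9D A8 at offsets 0–2.
U+9991D → 4-byte form F2 99 A4 9D at offsets 3–6.
U+0068 → 1-byte form 68 at offsets 7–7.
U+0079 → 1-byte form 79 at offsets 8–8.
U+00FC → 2-byte form C3 BC at offsets 9–10.
U+484A1 → 4-byte form F1 88 92 A1 at offsets 11–14.
U+CB82 → 3-byte form EC AE 82 at offsets 15–17.
Offset 15 falls in char 7's range; it's byte 1 of EC AE 82 = 0xEC.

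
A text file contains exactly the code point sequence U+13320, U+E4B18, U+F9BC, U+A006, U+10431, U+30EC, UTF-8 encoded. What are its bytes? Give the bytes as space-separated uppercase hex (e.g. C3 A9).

U+13320: 4-byte form → F0 93 8C A0.
U+E4B18: 4-byte form → F3 A4 AC 98.
U+F9BC: 3-byte form → EF A6 BC.
U+A006: 3-byte form → EA 80 86.
U+10431: 4-byte form → F0 90 90 B1.
U+30EC: 3-byte form → E3 83 AC.
Concatenated (21 bytes): F0 93 8C A0 F3 A4 AC 98 EF A6 BC EA 80 86 F0 90 90 B1 E3 83 AC.

F0 93 8C A0 F3 A4 AC 98 EF A6 BC EA 80 86 F0 90 90 B1 E3 83 AC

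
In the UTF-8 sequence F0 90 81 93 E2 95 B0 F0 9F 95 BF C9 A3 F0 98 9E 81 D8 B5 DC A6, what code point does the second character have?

U+2570

Offset 0: leading byte 0xF0 = 11110000 → 4-byte char #1 = F0 90 81 93.
Offset 4: leading byte 0xE2 = 11100010 → 3-byte char #2 = E2 95 B0.
Leading byte 0xE2 = 11100010 matches 1110xxxx → 3-byte sequence.
Byte 1: 0xE2 = 11100010, payload 0010 (4 bits).
Byte 2: 0x95 = 10010101 (10xxxxxx ✓), payload 010101.
Byte 3: 0xB0 = 10110000 (10xxxxxx ✓), payload 110000.
Concatenate: 0010010101110000 = 0x2570 (16 bits → U+2570).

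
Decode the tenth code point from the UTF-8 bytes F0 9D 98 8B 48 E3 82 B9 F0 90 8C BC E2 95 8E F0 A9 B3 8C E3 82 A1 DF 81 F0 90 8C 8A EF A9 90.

U+FA50

Offset 0: leading byte 0xF0 = 11110000 → 4-byte char #1 = F0 9D 98 8B.
Offset 4: leading byte 0x48 = 01001000 → 1-byte char #2 = 48.
Offset 5: leading byte 0xE3 = 11100011 → 3-byte char #3 = E3 82 B9.
Offset 8: leading byte 0xF0 = 11110000 → 4-byte char #4 = F0 90 8C BC.
Offset 12: leading byte 0xE2 = 11100010 → 3-byte char #5 = E2 95 8E.
Offset 15: leading byte 0xF0 = 11110000 → 4-byte char #6 = F0 A9 B3 8C.
Offset 19: leading byte 0xE3 = 11100011 → 3-byte char #7 = E3 82 A1.
Offset 22: leading byte 0xDF = 11011111 → 2-byte char #8 = DF 81.
Offset 24: leading byte 0xF0 = 11110000 → 4-byte char #9 = F0 90 8C 8A.
Offset 28: leading byte 0xEF = 11101111 → 3-byte char #10 = EF A9 90.
Leading byte 0xEF = 11101111 matches 1110xxxx → 3-byte sequence.
Byte 1: 0xEF = 11101111, payload 1111 (4 bits).
Byte 2: 0xA9 = 10101001 (10xxxxxx ✓), payload 101001.
Byte 3: 0x90 = 10010000 (10xxxxxx ✓), payload 010000.
Concatenate: 1111101001010000 = 0xFA50 (16 bits → U+FA50).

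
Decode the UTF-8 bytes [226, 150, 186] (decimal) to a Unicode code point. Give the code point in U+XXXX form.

Leading byte 0xE2 = 11100010 matches 1110xxxx → 3-byte sequence.
Byte 1: 0xE2 = 11100010, payload 0010 (4 bits).
Byte 2: 0x96 = 10010110 (10xxxxxx ✓), payload 010110.
Byte 3: 0xBA = 10111010 (10xxxxxx ✓), payload 111010.
Concatenate: 0010010110111010 = 0x25BA (16 bits → U+25BA).

U+25BA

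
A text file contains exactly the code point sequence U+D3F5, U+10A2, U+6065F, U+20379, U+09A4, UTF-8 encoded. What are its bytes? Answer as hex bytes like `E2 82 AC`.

ED 8F B5 E1 82 A2 F1 A0 99 9F F0 A0 8D B9 E0 A6 A4

U+D3F5: 3-byte form → ED 8F B5.
U+10A2: 3-byte form → E1 82 A2.
U+6065F: 4-byte form → F1 A0 99 9F.
U+20379: 4-byte form → F0 A0 8D B9.
U+09A4: 3-byte form → E0 A6 A4.
Concatenated (17 bytes): ED 8F B5 E1 82 A2 F1 A0 99 9F F0 A0 8D B9 E0 A6 A4.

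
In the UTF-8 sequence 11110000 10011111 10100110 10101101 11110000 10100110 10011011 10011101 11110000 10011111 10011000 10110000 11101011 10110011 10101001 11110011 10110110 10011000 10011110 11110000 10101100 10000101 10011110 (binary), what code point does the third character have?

Offset 0: leading byte 0xF0 = 11110000 → 4-byte char #1 = F0 9F A6 AD.
Offset 4: leading byte 0xF0 = 11110000 → 4-byte char #2 = F0 A6 9B 9D.
Offset 8: leading byte 0xF0 = 11110000 → 4-byte char #3 = F0 9F 98 B0.
Leading byte 0xF0 = 11110000 matches 11110xxx → 4-byte sequence.
Byte 1: 0xF0 = 11110000, payload 000 (3 bits).
Byte 2: 0x9F = 10011111 (10xxxxxx ✓), payload 011111.
Byte 3: 0x98 = 10011000 (10xxxxxx ✓), payload 011000.
Byte 4: 0xB0 = 10110000 (10xxxxxx ✓), payload 110000.
Concatenate: 000011111011000110000 = 0x1F630 (21 bits → U+1F630).

U+1F630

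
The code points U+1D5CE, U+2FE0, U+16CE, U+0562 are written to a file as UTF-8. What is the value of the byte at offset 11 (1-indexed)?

1-indexed offset 11 is 0-indexed offset 10.
U+1D5CE → 4-byte form F0 9D 97 8E at offsets 0–3.
U+2FE0 → 3-byte form E2 BF A0 at offsets 4–6.
U+16CE → 3-byte form E1 9B 8E at offsets 7–9.
U+0562 → 2-byte form D5 A2 at offsets 10–11.
Offset 10 falls in char 4's range; it's byte 1 of D5 A2 = 0xD5.

0xD5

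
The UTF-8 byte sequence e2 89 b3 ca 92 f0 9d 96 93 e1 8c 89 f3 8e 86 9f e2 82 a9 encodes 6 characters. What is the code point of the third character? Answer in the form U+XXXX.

U+1D593

Offset 0: leading byte 0xE2 = 11100010 → 3-byte char #1 = E2 89 B3.
Offset 3: leading byte 0xCA = 11001010 → 2-byte char #2 = CA 92.
Offset 5: leading byte 0xF0 = 11110000 → 4-byte char #3 = F0 9D 96 93.
Leading byte 0xF0 = 11110000 matches 11110xxx → 4-byte sequence.
Byte 1: 0xF0 = 11110000, payload 000 (3 bits).
Byte 2: 0x9D = 10011101 (10xxxxxx ✓), payload 011101.
Byte 3: 0x96 = 10010110 (10xxxxxx ✓), payload 010110.
Byte 4: 0x93 = 10010011 (10xxxxxx ✓), payload 010011.
Concatenate: 000011101010110010011 = 0x1D593 (21 bits → U+1D593).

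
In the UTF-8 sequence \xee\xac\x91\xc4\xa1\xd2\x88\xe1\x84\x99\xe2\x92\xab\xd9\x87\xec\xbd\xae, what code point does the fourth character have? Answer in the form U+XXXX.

Offset 0: leading byte 0xEE = 11101110 → 3-byte char #1 = EE AC 91.
Offset 3: leading byte 0xC4 = 11000100 → 2-byte char #2 = C4 A1.
Offset 5: leading byte 0xD2 = 11010010 → 2-byte char #3 = D2 88.
Offset 7: leading byte 0xE1 = 11100001 → 3-byte char #4 = E1 84 99.
Leading byte 0xE1 = 11100001 matches 1110xxxx → 3-byte sequence.
Byte 1: 0xE1 = 11100001, payload 0001 (4 bits).
Byte 2: 0x84 = 10000100 (10xxxxxx ✓), payload 000100.
Byte 3: 0x99 = 10011001 (10xxxxxx ✓), payload 011001.
Concatenate: 0001000100011001 = 0x1119 (16 bits → U+1119).

U+1119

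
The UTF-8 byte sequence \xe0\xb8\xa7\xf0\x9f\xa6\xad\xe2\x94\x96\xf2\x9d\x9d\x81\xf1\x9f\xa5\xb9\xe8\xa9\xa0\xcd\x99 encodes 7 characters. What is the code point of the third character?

Offset 0: leading byte 0xE0 = 11100000 → 3-byte char #1 = E0 B8 A7.
Offset 3: leading byte 0xF0 = 11110000 → 4-byte char #2 = F0 9F A6 AD.
Offset 7: leading byte 0xE2 = 11100010 → 3-byte char #3 = E2 94 96.
Leading byte 0xE2 = 11100010 matches 1110xxxx → 3-byte sequence.
Byte 1: 0xE2 = 11100010, payload 0010 (4 bits).
Byte 2: 0x94 = 10010100 (10xxxxxx ✓), payload 010100.
Byte 3: 0x96 = 10010110 (10xxxxxx ✓), payload 010110.
Concatenate: 0010010100010110 = 0x2516 (16 bits → U+2516).

U+2516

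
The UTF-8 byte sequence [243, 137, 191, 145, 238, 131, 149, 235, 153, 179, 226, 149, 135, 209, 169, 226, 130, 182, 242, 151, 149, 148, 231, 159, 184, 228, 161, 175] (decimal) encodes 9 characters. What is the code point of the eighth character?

U+77F8

Offset 0: leading byte 0xF3 = 11110011 → 4-byte char #1 = F3 89 BF 91.
Offset 4: leading byte 0xEE = 11101110 → 3-byte char #2 = EE 83 95.
Offset 7: leading byte 0xEB = 11101011 → 3-byte char #3 = EB 99 B3.
Offset 10: leading byte 0xE2 = 11100010 → 3-byte char #4 = E2 95 87.
Offset 13: leading byte 0xD1 = 11010001 → 2-byte char #5 = D1 A9.
Offset 15: leading byte 0xE2 = 11100010 → 3-byte char #6 = E2 82 B6.
Offset 18: leading byte 0xF2 = 11110010 → 4-byte char #7 = F2 97 95 94.
Offset 22: leading byte 0xE7 = 11100111 → 3-byte char #8 = E7 9F B8.
Leading byte 0xE7 = 11100111 matches 1110xxxx → 3-byte sequence.
Byte 1: 0xE7 = 11100111, payload 0111 (4 bits).
Byte 2: 0x9F = 10011111 (10xxxxxx ✓), payload 011111.
Byte 3: 0xB8 = 10111000 (10xxxxxx ✓), payload 111000.
Concatenate: 0111011111111000 = 0x77F8 (16 bits → U+77F8).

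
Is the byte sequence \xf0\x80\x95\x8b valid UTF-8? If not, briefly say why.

invalid (overlong encoding)

Leading byte 0xF0 = 11110000 → 4-byte form.
Continuation bytes all match 10xxxxxx. Payload decodes to 0x54B.
But 0x54B < 0x10000, the minimum for a 4-byte sequence — this is an overlong encoding.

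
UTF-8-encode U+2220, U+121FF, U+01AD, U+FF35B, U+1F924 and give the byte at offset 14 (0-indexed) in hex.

0x9F

U+2220 → 3-byte form E2 88 A0 at offsets 0–2.
U+121FF → 4-byte form F0 92 87 BF at offsets 3–6.
U+01AD → 2-byte form C6 AD at offsets 7–8.
U+FF35B → 4-byte form F3 BF 8D 9B at offsets 9–12.
U+1F924 → 4-byte form F0 9F A4 A4 at offsets 13–16.
Offset 14 falls in char 5's range; it's byte 2 of F0 9F A4 A4 = 0x9F.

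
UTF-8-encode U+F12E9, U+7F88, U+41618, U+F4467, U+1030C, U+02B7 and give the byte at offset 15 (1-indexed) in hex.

0xA7

1-indexed offset 15 is 0-indexed offset 14.
U+F12E9 → 4-byte form F3 B1 8B A9 at offsets 0–3.
U+7F88 → 3-byte form E7 BE 88 at offsets 4–6.
U+41618 → 4-byte form F1 81 98 98 at offsets 7–10.
U+F4467 → 4-byte form F3 B4 91 A7 at offsets 11–14.
Offset 14 falls in char 4's range; it's byte 4 of F3 B4 91 A7 = 0xA7.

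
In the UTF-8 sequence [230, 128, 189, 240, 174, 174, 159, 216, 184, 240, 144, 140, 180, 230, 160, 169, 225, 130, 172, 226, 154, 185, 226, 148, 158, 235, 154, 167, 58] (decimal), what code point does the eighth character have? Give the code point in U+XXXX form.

U+251E

Offset 0: leading byte 0xE6 = 11100110 → 3-byte char #1 = E6 80 BD.
Offset 3: leading byte 0xF0 = 11110000 → 4-byte char #2 = F0 AE AE 9F.
Offset 7: leading byte 0xD8 = 11011000 → 2-byte char #3 = D8 B8.
Offset 9: leading byte 0xF0 = 11110000 → 4-byte char #4 = F0 90 8C B4.
Offset 13: leading byte 0xE6 = 11100110 → 3-byte char #5 = E6 A0 A9.
Offset 16: leading byte 0xE1 = 11100001 → 3-byte char #6 = E1 82 AC.
Offset 19: leading byte 0xE2 = 11100010 → 3-byte char #7 = E2 9A B9.
Offset 22: leading byte 0xE2 = 11100010 → 3-byte char #8 = E2 94 9E.
Leading byte 0xE2 = 11100010 matches 1110xxxx → 3-byte sequence.
Byte 1: 0xE2 = 11100010, payload 0010 (4 bits).
Byte 2: 0x94 = 10010100 (10xxxxxx ✓), payload 010100.
Byte 3: 0x9E = 10011110 (10xxxxxx ✓), payload 011110.
Concatenate: 0010010100011110 = 0x251E (16 bits → U+251E).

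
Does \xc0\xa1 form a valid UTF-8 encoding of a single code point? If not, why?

Leading byte 0xC0 = 11000000 → 2-byte form.
Continuation bytes all match 10xxxxxx. Payload decodes to 0x21.
But 0x21 < 0x80, the minimum for a 2-byte sequence — this is an overlong encoding.

invalid (overlong encoding)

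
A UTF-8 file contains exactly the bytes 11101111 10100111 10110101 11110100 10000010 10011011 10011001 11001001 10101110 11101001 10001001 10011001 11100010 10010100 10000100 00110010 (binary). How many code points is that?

6

Byte at offset 0: 0xEF = 11101111 → 3-byte char (#1). Advance 3.
Byte at offset 3: 0xF4 = 11110100 → 4-byte char (#2). Advance 4.
Byte at offset 7: 0xC9 = 11001001 → 2-byte char (#3). Advance 2.
Byte at offset 9: 0xE9 = 11101001 → 3-byte char (#4). Advance 3.
Byte at offset 12: 0xE2 = 11100010 → 3-byte char (#5). Advance 3.
Byte at offset 15: 0x32 = 00110010 → 1-byte char (#6). Advance 1.
Reached end at offset 16 after 6 code points.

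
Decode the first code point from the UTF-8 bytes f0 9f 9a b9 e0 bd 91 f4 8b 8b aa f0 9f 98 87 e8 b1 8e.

Offset 0: leading byte 0xF0 = 11110000 → 4-byte char #1 = F0 9F 9A B9.
Leading byte 0xF0 = 11110000 matches 11110xxx → 4-byte sequence.
Byte 1: 0xF0 = 11110000, payload 000 (3 bits).
Byte 2: 0x9F = 10011111 (10xxxxxx ✓), payload 011111.
Byte 3: 0x9A = 10011010 (10xxxxxx ✓), payload 011010.
Byte 4: 0xB9 = 10111001 (10xxxxxx ✓), payload 111001.
Concatenate: 000011111011010111001 = 0x1F6B9 (21 bits → U+1F6B9).

U+1F6B9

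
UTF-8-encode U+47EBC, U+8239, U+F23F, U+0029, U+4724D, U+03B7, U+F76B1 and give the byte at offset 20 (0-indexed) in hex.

U+47EBC → 4-byte form F1 87 BA BC at offsets 0–3.
U+8239 → 3-byte form E8 88 B9 at offsets 4–6.
U+F23F → 3-byte form EF 88 BF at offsets 7–9.
U+0029 → 1-byte form 29 at offsets 10–10.
U+4724D → 4-byte form F1 87 89 8D at offsets 11–14.
U+03B7 → 2-byte form CE B7 at offsets 15–16.
U+F76B1 → 4-byte form F3 B7 9A B1 at offsets 17–20.
Offset 20 falls in char 7's range; it's byte 4 of F3 B7 9A B1 = 0xB1.

0xB1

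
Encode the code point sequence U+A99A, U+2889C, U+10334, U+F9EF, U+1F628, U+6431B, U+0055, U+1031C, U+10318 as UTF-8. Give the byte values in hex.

U+A99A: 3-byte form → EA A6 9A.
U+2889C: 4-byte form → F0 A8 A2 9C.
U+10334: 4-byte form → F0 90 8C B4.
U+F9EF: 3-byte form → EF A7 AF.
U+1F628: 4-byte form → F0 9F 98 A8.
U+6431B: 4-byte form → F1 A4 8C 9B.
U+0055: 1-byte form → 55.
U+1031C: 4-byte form → F0 90 8C 9C.
U+10318: 4-byte form → F0 90 8C 98.
Concatenated (31 bytes): EA A6 9A F0 A8 A2 9C F0 90 8C B4 EF A7 AF F0 9F 98 A8 F1 A4 8C 9B 55 F0 90 8C 9C F0 90 8C 98.

EA A6 9A F0 A8 A2 9C F0 90 8C B4 EF A7 AF F0 9F 98 A8 F1 A4 8C 9B 55 F0 90 8C 9C F0 90 8C 98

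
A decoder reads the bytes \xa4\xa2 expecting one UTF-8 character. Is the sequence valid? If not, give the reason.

invalid (continuation byte with no leading byte)

Byte 0xA4 = 10100100 has the form 10xxxxxx — a continuation byte — but there is no preceding leading byte.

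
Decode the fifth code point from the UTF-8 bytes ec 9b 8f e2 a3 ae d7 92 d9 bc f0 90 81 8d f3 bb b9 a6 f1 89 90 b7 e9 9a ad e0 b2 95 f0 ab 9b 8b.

U+1004D

Offset 0: leading byte 0xEC = 11101100 → 3-byte char #1 = EC 9B 8F.
Offset 3: leading byte 0xE2 = 11100010 → 3-byte char #2 = E2 A3 AE.
Offset 6: leading byte 0xD7 = 11010111 → 2-byte char #3 = D7 92.
Offset 8: leading byte 0xD9 = 11011001 → 2-byte char #4 = D9 BC.
Offset 10: leading byte 0xF0 = 11110000 → 4-byte char #5 = F0 90 81 8D.
Leading byte 0xF0 = 11110000 matches 11110xxx → 4-byte sequence.
Byte 1: 0xF0 = 11110000, payload 000 (3 bits).
Byte 2: 0x90 = 10010000 (10xxxxxx ✓), payload 010000.
Byte 3: 0x81 = 10000001 (10xxxxxx ✓), payload 000001.
Byte 4: 0x8D = 10001101 (10xxxxxx ✓), payload 001101.
Concatenate: 000010000000001001101 = 0x1004D (21 bits → U+1004D).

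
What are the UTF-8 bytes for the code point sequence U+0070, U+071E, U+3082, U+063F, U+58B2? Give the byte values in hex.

U+0070: 1-byte form → 70.
U+071E: 2-byte form → DC 9E.
U+3082: 3-byte form → E3 82 82.
U+063F: 2-byte form → D8 BF.
U+58B2: 3-byte form → E5 A2 B2.
Concatenated (11 bytes): 70 DC 9E E3 82 82 D8 BF E5 A2 B2.

70 DC 9E E3 82 82 D8 BF E5 A2 B2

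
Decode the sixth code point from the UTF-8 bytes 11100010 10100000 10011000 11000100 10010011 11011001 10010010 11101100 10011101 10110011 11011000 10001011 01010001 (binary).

U+0051

Offset 0: leading byte 0xE2 = 11100010 → 3-byte char #1 = E2 A0 98.
Offset 3: leading byte 0xC4 = 11000100 → 2-byte char #2 = C4 93.
Offset 5: leading byte 0xD9 = 11011001 → 2-byte char #3 = D9 92.
Offset 7: leading byte 0xEC = 11101100 → 3-byte char #4 = EC 9D B3.
Offset 10: leading byte 0xD8 = 11011000 → 2-byte char #5 = D8 8B.
Offset 12: leading byte 0x51 = 01010001 → 1-byte char #6 = 51.
Leading byte 0x51 = 01010001 matches 0xxxxxxx → 1-byte sequence.
Byte 1: 0x51 = 01010001, payload 1010001 (7 bits).
Concatenate: 1010001 = 0x51 (7 bits → U+0051).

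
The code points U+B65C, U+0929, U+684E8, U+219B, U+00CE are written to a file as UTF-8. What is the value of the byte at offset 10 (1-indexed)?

0xA8

1-indexed offset 10 is 0-indexed offset 9.
U+B65C → 3-byte form EB 99 9C at offsets 0–2.
U+0929 → 3-byte form E0 A4 A9 at offsets 3–5.
U+684E8 → 4-byte form F1 A8 93 A8 at offsets 6–9.
Offset 9 falls in char 3's range; it's byte 4 of F1 A8 93 A8 = 0xA8.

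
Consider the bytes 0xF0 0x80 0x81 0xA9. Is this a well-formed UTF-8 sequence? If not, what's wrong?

Leading byte 0xF0 = 11110000 → 4-byte form.
Continuation bytes all match 10xxxxxx. Payload decodes to 0x69.
But 0x69 < 0x10000, the minimum for a 4-byte sequence — this is an overlong encoding.

invalid (overlong encoding)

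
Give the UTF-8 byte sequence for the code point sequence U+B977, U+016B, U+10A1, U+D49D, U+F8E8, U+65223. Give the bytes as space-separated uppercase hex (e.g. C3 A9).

EB A5 B7 C5 AB E1 82 A1 ED 92 9D EF A3 A8 F1 A5 88 A3

U+B977: 3-byte form → EB A5 B7.
U+016B: 2-byte form → C5 AB.
U+10A1: 3-byte form → E1 82 A1.
U+D49D: 3-byte form → ED 92 9D.
U+F8E8: 3-byte form → EF A3 A8.
U+65223: 4-byte form → F1 A5 88 A3.
Concatenated (18 bytes): EB A5 B7 C5 AB E1 82 A1 ED 92 9D EF A3 A8 F1 A5 88 A3.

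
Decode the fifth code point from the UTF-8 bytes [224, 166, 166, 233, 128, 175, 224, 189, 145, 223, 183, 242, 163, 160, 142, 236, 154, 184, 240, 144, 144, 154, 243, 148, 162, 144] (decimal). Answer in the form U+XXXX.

U+A380E

Offset 0: leading byte 0xE0 = 11100000 → 3-byte char #1 = E0 A6 A6.
Offset 3: leading byte 0xE9 = 11101001 → 3-byte char #2 = E9 80 AF.
Offset 6: leading byte 0xE0 = 11100000 → 3-byte char #3 = E0 BD 91.
Offset 9: leading byte 0xDF = 11011111 → 2-byte char #4 = DF B7.
Offset 11: leading byte 0xF2 = 11110010 → 4-byte char #5 = F2 A3 A0 8E.
Leading byte 0xF2 = 11110010 matches 11110xxx → 4-byte sequence.
Byte 1: 0xF2 = 11110010, payload 010 (3 bits).
Byte 2: 0xA3 = 10100011 (10xxxxxx ✓), payload 100011.
Byte 3: 0xA0 = 10100000 (10xxxxxx ✓), payload 100000.
Byte 4: 0x8E = 10001110 (10xxxxxx ✓), payload 001110.
Concatenate: 010100011100000001110 = 0xA380E (21 bits → U+A380E).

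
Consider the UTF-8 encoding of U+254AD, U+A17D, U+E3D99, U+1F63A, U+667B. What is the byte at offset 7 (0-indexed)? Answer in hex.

U+254AD → 4-byte form F0 A5 92 AD at offsets 0–3.
U+A17D → 3-byte form EA 85 BD at offsets 4–6.
U+E3D99 → 4-byte form F3 A3 B6 99 at offsets 7–10.
Offset 7 falls in char 3's range; it's byte 1 of F3 A3 B6 99 = 0xF3.

0xF3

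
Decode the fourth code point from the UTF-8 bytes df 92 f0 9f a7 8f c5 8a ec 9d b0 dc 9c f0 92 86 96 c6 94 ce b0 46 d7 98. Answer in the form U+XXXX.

U+C770

Offset 0: leading byte 0xDF = 11011111 → 2-byte char #1 = DF 92.
Offset 2: leading byte 0xF0 = 11110000 → 4-byte char #2 = F0 9F A7 8F.
Offset 6: leading byte 0xC5 = 11000101 → 2-byte char #3 = C5 8A.
Offset 8: leading byte 0xEC = 11101100 → 3-byte char #4 = EC 9D B0.
Leading byte 0xEC = 11101100 matches 1110xxxx → 3-byte sequence.
Byte 1: 0xEC = 11101100, payload 1100 (4 bits).
Byte 2: 0x9D = 10011101 (10xxxxxx ✓), payload 011101.
Byte 3: 0xB0 = 10110000 (10xxxxxx ✓), payload 110000.
Concatenate: 1100011101110000 = 0xC770 (16 bits → U+C770).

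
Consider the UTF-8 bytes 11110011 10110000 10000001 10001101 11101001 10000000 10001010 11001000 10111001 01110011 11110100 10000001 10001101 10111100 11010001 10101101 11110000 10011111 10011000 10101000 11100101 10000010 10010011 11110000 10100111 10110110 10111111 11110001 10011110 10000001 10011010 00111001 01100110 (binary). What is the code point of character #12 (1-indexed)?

U+0066

Offset 0: leading byte 0xF3 = 11110011 → 4-byte char #1 = F3 B0 81 8D.
Offset 4: leading byte 0xE9 = 11101001 → 3-byte char #2 = E9 80 8A.
Offset 7: leading byte 0xC8 = 11001000 → 2-byte char #3 = C8 B9.
Offset 9: leading byte 0x73 = 01110011 → 1-byte char #4 = 73.
Offset 10: leading byte 0xF4 = 11110100 → 4-byte char #5 = F4 81 8D BC.
Offset 14: leading byte 0xD1 = 11010001 → 2-byte char #6 = D1 AD.
Offset 16: leading byte 0xF0 = 11110000 → 4-byte char #7 = F0 9F 98 A8.
Offset 20: leading byte 0xE5 = 11100101 → 3-byte char #8 = E5 82 93.
Offset 23: leading byte 0xF0 = 11110000 → 4-byte char #9 = F0 A7 B6 BF.
Offset 27: leading byte 0xF1 = 11110001 → 4-byte char #10 = F1 9E 81 9A.
Offset 31: leading byte 0x39 = 00111001 → 1-byte char #11 = 39.
Offset 32: leading byte 0x66 = 01100110 → 1-byte char #12 = 66.
Leading byte 0x66 = 01100110 matches 0xxxxxxx → 1-byte sequence.
Byte 1: 0x66 = 01100110, payload 1100110 (7 bits).
Concatenate: 1100110 = 0x66 (7 bits → U+0066).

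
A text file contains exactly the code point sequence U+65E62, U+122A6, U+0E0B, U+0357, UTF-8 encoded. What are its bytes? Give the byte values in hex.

F1 A5 B9 A2 F0 92 8A A6 E0 B8 8B CD 97

U+65E62: 4-byte form → F1 A5 B9 A2.
U+122A6: 4-byte form → F0 92 8A A6.
U+0E0B: 3-byte form → E0 B8 8B.
U+0357: 2-byte form → CD 97.
Concatenated (13 bytes): F1 A5 B9 A2 F0 92 8A A6 E0 B8 8B CD 97.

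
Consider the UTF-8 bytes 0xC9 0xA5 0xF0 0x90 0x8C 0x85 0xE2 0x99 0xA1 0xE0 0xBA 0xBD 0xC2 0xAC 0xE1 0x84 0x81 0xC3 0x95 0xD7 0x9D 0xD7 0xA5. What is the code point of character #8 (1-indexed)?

Offset 0: leading byte 0xC9 = 11001001 → 2-byte char #1 = C9 A5.
Offset 2: leading byte 0xF0 = 11110000 → 4-byte char #2 = F0 90 8C 85.
Offset 6: leading byte 0xE2 = 11100010 → 3-byte char #3 = E2 99 A1.
Offset 9: leading byte 0xE0 = 11100000 → 3-byte char #4 = E0 BA BD.
Offset 12: leading byte 0xC2 = 11000010 → 2-byte char #5 = C2 AC.
Offset 14: leading byte 0xE1 = 11100001 → 3-byte char #6 = E1 84 81.
Offset 17: leading byte 0xC3 = 11000011 → 2-byte char #7 = C3 95.
Offset 19: leading byte 0xD7 = 11010111 → 2-byte char #8 = D7 9D.
Leading byte 0xD7 = 11010111 matches 110xxxxx → 2-byte sequence.
Byte 1: 0xD7 = 11010111, payload 10111 (5 bits).
Byte 2: 0x9D = 10011101 (10xxxxxx ✓), payload 011101.
Concatenate: 10111011101 = 0x5DD (11 bits → U+05DD).

U+05DD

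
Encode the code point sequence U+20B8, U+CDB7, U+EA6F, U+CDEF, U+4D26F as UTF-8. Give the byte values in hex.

U+20B8: 3-byte form → E2 82 B8.
U+CDB7: 3-byte form → EC B6 B7.
U+EA6F: 3-byte form → EE A9 AF.
U+CDEF: 3-byte form → EC B7 AF.
U+4D26F: 4-byte form → F1 8D 89 AF.
Concatenated (16 bytes): E2 82 B8 EC B6 B7 EE A9 AF EC B7 AF F1 8D 89 AF.

E2 82 B8 EC B6 B7 EE A9 AF EC B7 AF F1 8D 89 AF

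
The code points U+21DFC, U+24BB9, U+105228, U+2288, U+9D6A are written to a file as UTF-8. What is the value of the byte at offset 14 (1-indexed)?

0x8A

1-indexed offset 14 is 0-indexed offset 13.
U+21DFC → 4-byte form F0 A1 B7 BC at offsets 0–3.
U+24BB9 → 4-byte form F0 A4 AE B9 at offsets 4–7.
U+105228 → 4-byte form F4 85 88 A8 at offsets 8–11.
U+2288 → 3-byte form E2 8A 88 at offsets 12–14.
Offset 13 falls in char 4's range; it's byte 2 of E2 8A 88 = 0x8A.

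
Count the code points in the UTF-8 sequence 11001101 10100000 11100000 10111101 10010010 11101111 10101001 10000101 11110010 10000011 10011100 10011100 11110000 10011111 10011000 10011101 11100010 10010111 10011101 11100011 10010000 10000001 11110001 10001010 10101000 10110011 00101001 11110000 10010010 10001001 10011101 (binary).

10

Byte at offset 0: 0xCD = 11001101 → 2-byte char (#1). Advance 2.
Byte at offset 2: 0xE0 = 11100000 → 3-byte char (#2). Advance 3.
Byte at offset 5: 0xEF = 11101111 → 3-byte char (#3). Advance 3.
Byte at offset 8: 0xF2 = 11110010 → 4-byte char (#4). Advance 4.
Byte at offset 12: 0xF0 = 11110000 → 4-byte char (#5). Advance 4.
Byte at offset 16: 0xE2 = 11100010 → 3-byte char (#6). Advance 3.
Byte at offset 19: 0xE3 = 11100011 → 3-byte char (#7). Advance 3.
Byte at offset 22: 0xF1 = 11110001 → 4-byte char (#8). Advance 4.
Byte at offset 26: 0x29 = 00101001 → 1-byte char (#9). Advance 1.
Byte at offset 27: 0xF0 = 11110000 → 4-byte char (#10). Advance 4.
Reached end at offset 31 after 10 code points.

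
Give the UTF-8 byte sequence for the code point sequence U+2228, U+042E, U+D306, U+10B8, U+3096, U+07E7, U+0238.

U+2228: 3-byte form → E2 88 A8.
U+042E: 2-byte form → D0 AE.
U+D306: 3-byte form → ED 8C 86.
U+10B8: 3-byte form → E1 82 B8.
U+3096: 3-byte form → E3 82 96.
U+07E7: 2-byte form → DF A7.
U+0238: 2-byte form → C8 B8.
Concatenated (18 bytes): E2 88 A8 D0 AE ED 8C 86 E1 82 B8 E3 82 96 DF A7 C8 B8.

E2 88 A8 D0 AE ED 8C 86 E1 82 B8 E3 82 96 DF A7 C8 B8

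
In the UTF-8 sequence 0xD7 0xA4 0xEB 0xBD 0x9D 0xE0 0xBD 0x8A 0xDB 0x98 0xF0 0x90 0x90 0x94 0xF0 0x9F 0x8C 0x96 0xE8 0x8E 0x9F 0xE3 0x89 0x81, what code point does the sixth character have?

Offset 0: leading byte 0xD7 = 11010111 → 2-byte char #1 = D7 A4.
Offset 2: leading byte 0xEB = 11101011 → 3-byte char #2 = EB BD 9D.
Offset 5: leading byte 0xE0 = 11100000 → 3-byte char #3 = E0 BD 8A.
Offset 8: leading byte 0xDB = 11011011 → 2-byte char #4 = DB 98.
Offset 10: leading byte 0xF0 = 11110000 → 4-byte char #5 = F0 90 90 94.
Offset 14: leading byte 0xF0 = 11110000 → 4-byte char #6 = F0 9F 8C 96.
Leading byte 0xF0 = 11110000 matches 11110xxx → 4-byte sequence.
Byte 1: 0xF0 = 11110000, payload 000 (3 bits).
Byte 2: 0x9F = 10011111 (10xxxxxx ✓), payload 011111.
Byte 3: 0x8C = 10001100 (10xxxxxx ✓), payload 001100.
Byte 4: 0x96 = 10010110 (10xxxxxx ✓), payload 010110.
Concatenate: 000011111001100010110 = 0x1F316 (21 bits → U+1F316).

U+1F316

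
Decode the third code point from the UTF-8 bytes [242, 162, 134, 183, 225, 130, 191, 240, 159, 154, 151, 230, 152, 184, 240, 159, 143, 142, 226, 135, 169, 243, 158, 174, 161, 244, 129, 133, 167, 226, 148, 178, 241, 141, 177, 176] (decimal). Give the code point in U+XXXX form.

U+1F697

Offset 0: leading byte 0xF2 = 11110010 → 4-byte char #1 = F2 A2 86 B7.
Offset 4: leading byte 0xE1 = 11100001 → 3-byte char #2 = E1 82 BF.
Offset 7: leading byte 0xF0 = 11110000 → 4-byte char #3 = F0 9F 9A 97.
Leading byte 0xF0 = 11110000 matches 11110xxx → 4-byte sequence.
Byte 1: 0xF0 = 11110000, payload 000 (3 bits).
Byte 2: 0x9F = 10011111 (10xxxxxx ✓), payload 011111.
Byte 3: 0x9A = 10011010 (10xxxxxx ✓), payload 011010.
Byte 4: 0x97 = 10010111 (10xxxxxx ✓), payload 010111.
Concatenate: 000011111011010010111 = 0x1F697 (21 bits → U+1F697).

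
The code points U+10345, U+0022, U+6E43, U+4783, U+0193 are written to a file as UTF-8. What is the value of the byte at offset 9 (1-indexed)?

0xE4

1-indexed offset 9 is 0-indexed offset 8.
U+10345 → 4-byte form F0 90 8D 85 at offsets 0–3.
U+0022 → 1-byte form 22 at offsets 4–4.
U+6E43 → 3-byte form E6 B9 83 at offsets 5–7.
U+4783 → 3-byte form E4 9E 83 at offsets 8–10.
Offset 8 falls in char 4's range; it's byte 1 of E4 9E 83 = 0xE4.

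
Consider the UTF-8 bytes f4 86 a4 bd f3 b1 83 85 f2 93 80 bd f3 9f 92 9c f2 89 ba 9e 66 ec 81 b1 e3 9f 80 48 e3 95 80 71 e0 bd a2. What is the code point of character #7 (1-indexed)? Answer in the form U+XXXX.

U+C071

Offset 0: leading byte 0xF4 = 11110100 → 4-byte char #1 = F4 86 A4 BD.
Offset 4: leading byte 0xF3 = 11110011 → 4-byte char #2 = F3 B1 83 85.
Offset 8: leading byte 0xF2 = 11110010 → 4-byte char #3 = F2 93 80 BD.
Offset 12: leading byte 0xF3 = 11110011 → 4-byte char #4 = F3 9F 92 9C.
Offset 16: leading byte 0xF2 = 11110010 → 4-byte char #5 = F2 89 BA 9E.
Offset 20: leading byte 0x66 = 01100110 → 1-byte char #6 = 66.
Offset 21: leading byte 0xEC = 11101100 → 3-byte char #7 = EC 81 B1.
Leading byte 0xEC = 11101100 matches 1110xxxx → 3-byte sequence.
Byte 1: 0xEC = 11101100, payload 1100 (4 bits).
Byte 2: 0x81 = 10000001 (10xxxxxx ✓), payload 000001.
Byte 3: 0xB1 = 10110001 (10xxxxxx ✓), payload 110001.
Concatenate: 1100000001110001 = 0xC071 (16 bits → U+C071).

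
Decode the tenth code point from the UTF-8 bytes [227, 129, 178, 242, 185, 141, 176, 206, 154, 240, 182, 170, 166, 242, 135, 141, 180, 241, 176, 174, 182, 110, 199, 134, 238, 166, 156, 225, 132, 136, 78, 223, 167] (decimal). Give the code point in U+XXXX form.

U+1108

Offset 0: leading byte 0xE3 = 11100011 → 3-byte char #1 = E3 81 B2.
Offset 3: leading byte 0xF2 = 11110010 → 4-byte char #2 = F2 B9 8D B0.
Offset 7: leading byte 0xCE = 11001110 → 2-byte char #3 = CE 9A.
Offset 9: leading byte 0xF0 = 11110000 → 4-byte char #4 = F0 B6 AA A6.
Offset 13: leading byte 0xF2 = 11110010 → 4-byte char #5 = F2 87 8D B4.
Offset 17: leading byte 0xF1 = 11110001 → 4-byte char #6 = F1 B0 AE B6.
Offset 21: leading byte 0x6E = 01101110 → 1-byte char #7 = 6E.
Offset 22: leading byte 0xC7 = 11000111 → 2-byte char #8 = C7 86.
Offset 24: leading byte 0xEE = 11101110 → 3-byte char #9 = EE A6 9C.
Offset 27: leading byte 0xE1 = 11100001 → 3-byte char #10 = E1 84 88.
Leading byte 0xE1 = 11100001 matches 1110xxxx → 3-byte sequence.
Byte 1: 0xE1 = 11100001, payload 0001 (4 bits).
Byte 2: 0x84 = 10000100 (10xxxxxx ✓), payload 000100.
Byte 3: 0x88 = 10001000 (10xxxxxx ✓), payload 001000.
Concatenate: 0001000100001000 = 0x1108 (16 bits → U+1108).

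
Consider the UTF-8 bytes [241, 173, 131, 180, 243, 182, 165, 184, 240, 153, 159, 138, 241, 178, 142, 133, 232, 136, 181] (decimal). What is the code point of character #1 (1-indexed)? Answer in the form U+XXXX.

Offset 0: leading byte 0xF1 = 11110001 → 4-byte char #1 = F1 AD 83 B4.
Leading byte 0xF1 = 11110001 matches 11110xxx → 4-byte sequence.
Byte 1: 0xF1 = 11110001, payload 001 (3 bits).
Byte 2: 0xAD = 10101101 (10xxxxxx ✓), payload 101101.
Byte 3: 0x83 = 10000011 (10xxxxxx ✓), payload 000011.
Byte 4: 0xB4 = 10110100 (10xxxxxx ✓), payload 110100.
Concatenate: 001101101000011110100 = 0x6D0F4 (21 bits → U+6D0F4).

U+6D0F4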